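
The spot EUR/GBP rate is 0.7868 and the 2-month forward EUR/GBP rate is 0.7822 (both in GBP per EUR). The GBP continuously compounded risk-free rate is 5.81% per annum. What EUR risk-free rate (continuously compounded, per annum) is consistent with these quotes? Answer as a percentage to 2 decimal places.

F = S·e^((r_GBP − r_EUR)T) ⇒ r_EUR = r_GBP − ln(F/S)/T
ln(0.7822/0.7868) = -0.005864; /(2/12) = -0.035184
r_EUR = 0.0581 + 0.035184 = 0.093284
r_EUR = 9.33%

9.33%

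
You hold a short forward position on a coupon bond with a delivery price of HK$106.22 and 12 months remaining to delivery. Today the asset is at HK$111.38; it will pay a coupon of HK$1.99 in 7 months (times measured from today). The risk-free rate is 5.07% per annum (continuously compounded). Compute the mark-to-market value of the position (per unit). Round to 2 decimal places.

-HK$8.48

PV(remaining coupons) I = 1.99·e^(−0.0507·7/12) = 1.9320
Current forward F = (S − I)·e^(rT) = (111.38 − 1.9320)·e^(0.0507·12/12) = 109.4480 × 1.052007 = 115.1401
Value (long) = (F − K)·e^(−rT) = (115.1401 − 106.22) × 0.950564 = 8.4791
Short position value = −(long value) = -HK$8.48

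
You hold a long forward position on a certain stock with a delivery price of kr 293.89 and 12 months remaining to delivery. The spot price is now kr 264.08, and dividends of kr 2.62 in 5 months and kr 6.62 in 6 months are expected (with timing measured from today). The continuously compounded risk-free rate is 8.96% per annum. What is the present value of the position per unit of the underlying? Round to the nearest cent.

-kr 13.48

PV(remaining dividends) I = 2.62·e^(−0.0896·5/12) + 6.62·e^(−0.0896·6/12) = 8.8540
Current forward F = (S − I)·e^(rT) = (264.08 − 8.8540)·e^(0.0896·12/12) = 255.2260 × 1.093737 = 279.1501
Value (long) = (F − K)·e^(−rT) = (279.1501 − 293.89) × 0.914297 = -13.4766
Value = -kr 13.48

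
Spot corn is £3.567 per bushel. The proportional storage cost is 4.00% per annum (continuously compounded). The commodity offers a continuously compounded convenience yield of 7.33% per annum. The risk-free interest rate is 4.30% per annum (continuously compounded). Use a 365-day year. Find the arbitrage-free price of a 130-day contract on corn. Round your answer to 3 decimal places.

£3.579 per bushel

Net carry = r + u − y = 0.0430 + 0.0400 − 0.0733 = 0.0097
F = S·e^((r+u−y)T) = 3.567 · e^(0.0097 × 130/365) = 3.567 · e^0.003455
= 3.567 × 1.003461 = £3.579 per bushel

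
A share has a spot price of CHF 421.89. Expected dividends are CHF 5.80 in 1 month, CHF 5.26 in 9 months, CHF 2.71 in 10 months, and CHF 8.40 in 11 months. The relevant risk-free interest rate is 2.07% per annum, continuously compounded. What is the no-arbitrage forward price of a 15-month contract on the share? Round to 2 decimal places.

CHF 410.50

PV(dividends) I = 5.80·e^(−0.0207·1/12) + 5.26·e^(−0.0207·9/12) + 2.71·e^(−0.0207·10/12) + 8.40·e^(−0.0207·11/12)
I = 5.7900 + 5.1790 + 2.6637 + 8.2421 = 21.8748
F = (S − I)·e^(rT) = (421.89 − 21.8748) · e^(0.0207·15/12)
= 400.0152 · e^0.025875 = 400.0152 × 1.026213 = CHF 410.50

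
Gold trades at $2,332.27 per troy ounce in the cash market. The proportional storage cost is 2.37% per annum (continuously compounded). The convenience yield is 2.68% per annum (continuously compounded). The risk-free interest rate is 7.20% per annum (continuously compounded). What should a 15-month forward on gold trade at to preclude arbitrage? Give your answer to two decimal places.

$2,542.04 per troy ounce

Net carry = r + u − y = 0.0720 + 0.0237 − 0.0268 = 0.0689
F = S·e^((r+u−y)T) = 2332.27 · e^(0.0689 × 15/12) = 2332.27 · e^0.08612500
= 2332.27 × 1.08994256 = $2,542.04 per troy ounce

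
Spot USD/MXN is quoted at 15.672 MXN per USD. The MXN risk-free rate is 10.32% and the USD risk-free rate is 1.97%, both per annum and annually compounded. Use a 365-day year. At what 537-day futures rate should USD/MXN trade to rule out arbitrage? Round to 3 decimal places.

17.596

By covered interest parity, F = S · (1+r_MXN)^T / (1+r_USD)^T
= 15.672 × 1.155458 / 1.029117 = 15.672 × 1.122766
F = 17.596 MXN per USD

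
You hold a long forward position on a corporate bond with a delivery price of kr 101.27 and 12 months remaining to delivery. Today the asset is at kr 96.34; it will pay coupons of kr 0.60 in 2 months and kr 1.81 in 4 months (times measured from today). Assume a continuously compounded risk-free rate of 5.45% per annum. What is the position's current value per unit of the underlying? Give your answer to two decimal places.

PV(remaining coupons) I = 0.60·e^(−0.0545·2/12) + 1.81·e^(−0.0545·4/12) = 2.3720
Current forward F = (S − I)·e^(rT) = (96.34 − 2.3720)·e^(0.0545·12/12) = 93.9680 × 1.056012 = 99.2313
Value (long) = (F − K)·e^(−rT) = (99.2313 − 101.27) × 0.946959 = -1.9306
Value = -kr 1.93

-kr 1.93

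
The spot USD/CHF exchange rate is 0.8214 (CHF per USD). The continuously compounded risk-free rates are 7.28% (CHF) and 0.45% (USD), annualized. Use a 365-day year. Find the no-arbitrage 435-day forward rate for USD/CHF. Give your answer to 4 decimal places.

0.8911

F = S·e^((r_CHF − r_USD)T) = 0.8214 · e^((0.0728 − 0.0045) × 435/365)
= 0.8214 · e^0.081399 = 0.8214 × 1.084804
F = 0.8911 CHF per USD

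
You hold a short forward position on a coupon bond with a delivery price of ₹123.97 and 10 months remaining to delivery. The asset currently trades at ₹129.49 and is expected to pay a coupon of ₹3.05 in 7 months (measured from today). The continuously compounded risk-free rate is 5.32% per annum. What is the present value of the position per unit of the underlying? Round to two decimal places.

-₹7.94

PV(remaining coupons) I = 3.05·e^(−0.0532·7/12) = 2.9568
Current forward F = (S − I)·e^(rT) = (129.49 − 2.9568)·e^(0.0532·10/12) = 126.5332 × 1.045331 = 132.2691
Value (long) = (F − K)·e^(−rT) = (132.2691 − 123.97) × 0.956635 = 7.9392
Short position value = −(long value) = -₹7.94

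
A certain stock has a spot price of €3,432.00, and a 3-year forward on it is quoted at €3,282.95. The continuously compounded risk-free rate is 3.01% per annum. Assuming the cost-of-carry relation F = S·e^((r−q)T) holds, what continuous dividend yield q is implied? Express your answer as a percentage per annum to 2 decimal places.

From F = S·e^((r−q)T): (r − q) = ln(F/S)/T
ln(3282.95/3432.00) = ln(0.956571) = -0.044400
(r − q) = -0.044400 / (3) = -0.014800
q = r − ln(F/S)/T = 0.0301 + 0.014800 = 0.044900
q = 4.49%

4.49%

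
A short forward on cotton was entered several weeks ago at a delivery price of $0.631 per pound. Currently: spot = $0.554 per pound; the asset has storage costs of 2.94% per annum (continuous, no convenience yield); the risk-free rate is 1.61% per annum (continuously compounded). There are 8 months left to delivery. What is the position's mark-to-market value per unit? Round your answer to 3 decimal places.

$0.059 per pound

Current fair forward for the remaining 8 months: F = S·e^((r + u)·T), (r + u) = 0.0161 + 0.0294 = 0.0455
F = 0.554 · e^(0.0455 × 8/12) = 0.554 × 1.030798 = 0.5711
Value of long forward = (F − K)·e^(−rT) = (0.5711 − 0.631) · e^(−0.0161·8/12)
= -0.0599 × 0.989324 = -0.059
Short position value = −(long value) = $0.059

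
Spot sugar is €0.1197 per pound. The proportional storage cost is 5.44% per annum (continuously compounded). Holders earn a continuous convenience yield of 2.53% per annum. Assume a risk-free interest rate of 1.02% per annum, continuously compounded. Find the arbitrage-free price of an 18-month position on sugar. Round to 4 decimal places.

€0.1270 per pound

Net carry = r + u − y = 0.0102 + 0.0544 − 0.0253 = 0.0393
F = S·e^((r+u−y)T) = 0.1197 · e^(0.0393 × 18/12) = 0.1197 · e^0.058950
= 0.1197 × 1.060722 = €0.1270 per pound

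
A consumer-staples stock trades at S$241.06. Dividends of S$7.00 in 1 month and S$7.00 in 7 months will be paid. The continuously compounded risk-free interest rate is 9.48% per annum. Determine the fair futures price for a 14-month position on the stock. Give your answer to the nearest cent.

PV(dividends) I = 7.00·e^(−0.0948·1/12) + 7.00·e^(−0.0948·7/12)
I = 6.9449 + 6.6234 = 13.5683
F = (S − I)·e^(rT) = (241.06 − 13.5683) · e^(0.0948·14/12)
= 227.4917 · e^0.110600 = 227.4917 × 1.116948 = S$254.10

S$254.10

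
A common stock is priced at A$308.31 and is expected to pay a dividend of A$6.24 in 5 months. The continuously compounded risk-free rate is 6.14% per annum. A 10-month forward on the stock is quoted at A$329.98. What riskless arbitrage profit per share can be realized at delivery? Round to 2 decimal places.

A$11.89 per share

PV(dividends) I = 6.24·e^(−0.0614·5/12) = 6.0824
Fair forward F* = (S − I)·e^(rT) = (308.31 − 6.0824)·e^0.051167 = 302.2276 × 1.052499 = 318.0942
Market A$329.98 > fair 318.0942: forward overpriced → cash-and-carry (borrow at r, buy the stock and collect the dividends, short the forward).
Profit at T = |F_mkt − F*| = |329.98 − 318.0942| = A$11.89 per share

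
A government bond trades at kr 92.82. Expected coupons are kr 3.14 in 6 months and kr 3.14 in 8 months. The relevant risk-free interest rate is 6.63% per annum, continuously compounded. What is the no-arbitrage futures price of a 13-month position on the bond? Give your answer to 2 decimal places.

PV(coupons) I = 3.14·e^(−0.0663·6/12) + 3.14·e^(−0.0663·8/12)
I = 3.0376 + 3.0042 = 6.0418
F = (S − I)·e^(rT) = (92.82 − 6.0418) · e^(0.0663·13/12)
= 86.7782 · e^0.071825 = 86.7782 × 1.074467 = kr 93.24

kr 93.24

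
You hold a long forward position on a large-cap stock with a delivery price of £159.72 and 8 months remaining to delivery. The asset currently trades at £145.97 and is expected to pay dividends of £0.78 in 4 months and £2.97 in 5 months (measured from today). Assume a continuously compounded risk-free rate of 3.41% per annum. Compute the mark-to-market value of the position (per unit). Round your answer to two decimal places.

PV(remaining dividends) I = 0.78·e^(−0.0341·4/12) + 2.97·e^(−0.0341·5/12) = 3.6993
Current forward F = (S − I)·e^(rT) = (145.97 − 3.6993)·e^(0.0341·8/12) = 142.2707 × 1.022994 = 145.5421
Value (long) = (F − K)·e^(−rT) = (145.5421 − 159.72) × 0.977523 = -13.8592
Value = -£13.86

-£13.86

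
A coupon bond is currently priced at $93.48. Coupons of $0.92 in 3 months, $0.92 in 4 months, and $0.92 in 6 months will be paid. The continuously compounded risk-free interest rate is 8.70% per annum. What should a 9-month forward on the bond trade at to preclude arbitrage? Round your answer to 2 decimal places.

$96.93

PV(coupons) I = 0.92·e^(−0.0870·3/12) + 0.92·e^(−0.0870·4/12) + 0.92·e^(−0.0870·6/12)
I = 0.9002 + 0.8937 + 0.8808 = 2.6747
F = (S − I)·e^(rT) = (93.48 − 2.6747) · e^(0.0870·9/12)
= 90.8053 · e^0.065250 = 90.8053 × 1.067426 = $96.93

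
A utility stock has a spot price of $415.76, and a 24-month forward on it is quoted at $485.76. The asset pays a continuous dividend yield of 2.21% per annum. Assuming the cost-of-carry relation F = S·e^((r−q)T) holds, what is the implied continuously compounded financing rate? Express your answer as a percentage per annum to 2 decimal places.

From F = S·e^((r−q)T): (r − q) = ln(F/S)/T
ln(485.76/415.76) = ln(1.168366) = 0.155606
(r − q) = 0.155606 / (24/12) = 0.077803
r = ln(F/S)/T + q = 0.077803 + 0.0221 = 0.099903
r = 9.99%

9.99%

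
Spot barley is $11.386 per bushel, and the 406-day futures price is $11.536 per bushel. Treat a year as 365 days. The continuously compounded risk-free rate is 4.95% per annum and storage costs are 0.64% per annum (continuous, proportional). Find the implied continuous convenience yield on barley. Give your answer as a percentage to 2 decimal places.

4.41%

F = S·e^((r+u−y)T) ⇒ (r+u−y) = ln(F/S)/T
ln(11.536/11.386) = 0.013088; /T ⇒ 0.011766
y = r + u − ln(F/S)/T = 0.0495 + 0.0064 − 0.011766 = 0.044134
y = 4.41%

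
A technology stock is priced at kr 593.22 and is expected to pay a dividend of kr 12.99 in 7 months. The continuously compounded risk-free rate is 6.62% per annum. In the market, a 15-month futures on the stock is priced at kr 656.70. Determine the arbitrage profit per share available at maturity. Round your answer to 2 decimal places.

kr 25.88 per share

PV(dividends) I = 12.99·e^(−0.0662·7/12) = 12.4979
Fair futures F* = (S − I)·e^(rT) = (593.22 − 12.4979)·e^0.082750 = 580.7221 × 1.086270 = 630.8210
Market kr 656.70 > fair 630.8210: forward overpriced → cash-and-carry (borrow at r, buy the stock and collect the dividends, short the forward).
Profit at T = |F_mkt − F*| = |656.70 − 630.8210| = kr 25.88 per share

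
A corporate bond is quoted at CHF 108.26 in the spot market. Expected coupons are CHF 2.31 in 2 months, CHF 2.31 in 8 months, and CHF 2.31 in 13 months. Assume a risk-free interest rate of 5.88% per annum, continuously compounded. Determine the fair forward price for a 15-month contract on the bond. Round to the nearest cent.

PV(coupons) I = 2.31·e^(−0.0588·2/12) + 2.31·e^(−0.0588·8/12) + 2.31·e^(−0.0588·13/12)
I = 2.2875 + 2.2212 + 2.1674 = 6.6761
F = (S − I)·e^(rT) = (108.26 − 6.6761) · e^(0.0588·15/12)
= 101.5839 · e^0.073500 = 101.5839 × 1.076269 = CHF 109.33

CHF 109.33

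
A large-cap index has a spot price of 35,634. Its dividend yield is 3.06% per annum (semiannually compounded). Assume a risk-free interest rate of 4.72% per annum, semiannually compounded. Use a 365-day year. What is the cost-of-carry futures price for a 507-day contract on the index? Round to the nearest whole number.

36,449

F = S · (1+r/2)^(2T) / (1+q/2)^(2T)
= 35634 × 1.066947 / 1.043085 = 35634 × 1.022876
F = 36,449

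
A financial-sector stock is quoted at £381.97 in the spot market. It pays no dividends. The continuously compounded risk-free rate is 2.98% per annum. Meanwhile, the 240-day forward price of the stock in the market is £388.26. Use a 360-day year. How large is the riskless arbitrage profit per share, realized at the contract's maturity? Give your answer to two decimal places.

£1.37 per share

Fair forward: F* = S·e^(carry·T), with carry = r = 0.0298
F* = 381.97 · e^(0.0298 × 240/360) = 381.97 · e^0.019867 = 381.97 × 1.020066 = £389.6346
Market £388.26 < fair £389.6346: forward underpriced → reverse cash-and-carry (short spot, go long the forward).
At maturity, profit = |F_mkt − F*| = |388.26 − 389.6346| = £1.37 per share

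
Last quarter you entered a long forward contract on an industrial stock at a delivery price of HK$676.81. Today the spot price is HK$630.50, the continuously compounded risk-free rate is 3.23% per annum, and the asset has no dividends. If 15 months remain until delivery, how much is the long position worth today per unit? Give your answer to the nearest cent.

-HK$19.53

Current fair forward for the remaining 15 months: F = S·e^(r·T), r = 0.0323
F = 630.50 · e^(0.0323 × 15/12) = 630.50 × 1.041201 = 656.4772
Value of long forward = (F − K)·e^(−rT) = (656.4772 − 676.81) · e^(−0.0323·15/12)
= -20.3328 × 0.960429 = -19.53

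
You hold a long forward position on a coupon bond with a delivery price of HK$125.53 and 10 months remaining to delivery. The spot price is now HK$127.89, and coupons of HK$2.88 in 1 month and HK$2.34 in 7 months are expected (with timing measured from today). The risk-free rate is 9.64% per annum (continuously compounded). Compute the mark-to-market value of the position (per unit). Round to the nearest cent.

PV(remaining coupons) I = 2.88·e^(−0.0964·1/12) + 2.34·e^(−0.0964·7/12) = 5.0690
Current forward F = (S − I)·e^(rT) = (127.89 − 5.0690)·e^(0.0964·10/12) = 122.8210 × 1.083648 = 133.0947
Value (long) = (F − K)·e^(−rT) = (133.0947 − 125.53) × 0.922809 = 6.9808
Value = HK$6.98

HK$6.98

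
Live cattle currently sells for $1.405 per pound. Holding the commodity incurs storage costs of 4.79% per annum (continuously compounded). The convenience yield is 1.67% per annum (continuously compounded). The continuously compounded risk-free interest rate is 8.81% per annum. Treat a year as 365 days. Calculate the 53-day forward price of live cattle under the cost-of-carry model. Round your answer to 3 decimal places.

$1.430 per pound

Net carry = r + u − y = 0.0881 + 0.0479 − 0.0167 = 0.1193
F = S·e^((r+u−y)T) = 1.405 · e^(0.1193 × 53/365) = 1.405 · e^0.017323
= 1.405 × 1.017474 = $1.430 per pound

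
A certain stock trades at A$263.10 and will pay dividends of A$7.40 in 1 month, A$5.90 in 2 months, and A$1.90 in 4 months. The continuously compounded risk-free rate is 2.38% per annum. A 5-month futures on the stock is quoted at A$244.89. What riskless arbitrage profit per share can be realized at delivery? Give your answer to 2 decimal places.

A$5.53 per share

PV(dividends) I = 7.40·e^(−0.0238·1/12) + 5.90·e^(−0.0238·2/12) + 1.90·e^(−0.0238·4/12) = 15.1470
Fair futures F* = (S − I)·e^(rT) = (263.10 − 15.1470)·e^0.009917 = 247.9530 × 1.009966 = 250.4241
Market A$244.89 < fair 250.4241: forward underpriced → reverse cash-and-carry (short the stock, invest proceeds at r, pay the dividends, go long the forward).
Profit at T = |F_mkt − F*| = |244.89 − 250.4241| = A$5.53 per share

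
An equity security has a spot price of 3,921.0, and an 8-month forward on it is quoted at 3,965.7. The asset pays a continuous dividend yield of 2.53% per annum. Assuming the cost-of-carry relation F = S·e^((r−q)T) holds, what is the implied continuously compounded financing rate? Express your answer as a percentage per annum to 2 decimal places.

4.23%

From F = S·e^((r−q)T): (r − q) = ln(F/S)/T
ln(3965.7/3921.0) = ln(1.011400) = 0.011336
(r − q) = 0.011336 / (8/12) = 0.017004
r = ln(F/S)/T + q = 0.017004 + 0.0253 = 0.042304
r = 4.23%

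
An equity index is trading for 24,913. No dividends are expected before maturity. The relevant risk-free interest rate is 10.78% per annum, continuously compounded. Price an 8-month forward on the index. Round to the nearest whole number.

F = S·e^(rT) = 24913 · e^(0.1078 × 8/12)
= 24913 · e^0.071867 = 24913 × 1.074512
F = 26,769

26,769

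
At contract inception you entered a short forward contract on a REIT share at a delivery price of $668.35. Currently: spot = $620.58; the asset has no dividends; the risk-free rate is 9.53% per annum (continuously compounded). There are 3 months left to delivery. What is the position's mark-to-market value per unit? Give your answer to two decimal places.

Current fair forward for the remaining 3 months: F = S·e^(r·T), r = 0.0953
F = 620.58 · e^(0.0953 × 3/12) = 620.58 × 1.024111 = 635.5428
Value of long forward = (F − K)·e^(−rT) = (635.5428 − 668.35) · e^(−0.0953·3/12)
= -32.8072 × 0.976457 = -32.03
Short position value = −(long value) = $32.03

$32.03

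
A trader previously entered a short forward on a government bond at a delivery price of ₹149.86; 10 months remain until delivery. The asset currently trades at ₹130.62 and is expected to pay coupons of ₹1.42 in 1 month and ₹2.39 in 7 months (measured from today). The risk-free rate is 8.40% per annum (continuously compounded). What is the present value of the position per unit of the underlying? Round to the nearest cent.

₹12.79

PV(remaining coupons) I = 1.42·e^(−0.0840·1/12) + 2.39·e^(−0.0840·7/12) = 3.6858
Current forward F = (S − I)·e^(rT) = (130.62 − 3.6858)·e^(0.0840·10/12) = 126.9342 × 1.072508 = 136.1379
Value (long) = (F − K)·e^(−rT) = (136.1379 − 149.86) × 0.932394 = -12.7944
Short position value = −(long value) = ₹12.79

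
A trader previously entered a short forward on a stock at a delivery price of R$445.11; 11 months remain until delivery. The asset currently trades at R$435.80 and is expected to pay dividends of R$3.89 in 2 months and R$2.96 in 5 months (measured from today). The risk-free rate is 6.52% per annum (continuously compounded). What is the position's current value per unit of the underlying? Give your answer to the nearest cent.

-R$9.78

PV(remaining dividends) I = 3.89·e^(−0.0652·2/12) + 2.96·e^(−0.0652·5/12) = 6.7286
Current forward F = (S − I)·e^(rT) = (435.80 − 6.7286)·e^(0.0652·11/12) = 429.0714 × 1.061589 = 455.4975
Value (long) = (F − K)·e^(−rT) = (455.4975 − 445.11) × 0.941984 = 9.7849
Short position value = −(long value) = -R$9.78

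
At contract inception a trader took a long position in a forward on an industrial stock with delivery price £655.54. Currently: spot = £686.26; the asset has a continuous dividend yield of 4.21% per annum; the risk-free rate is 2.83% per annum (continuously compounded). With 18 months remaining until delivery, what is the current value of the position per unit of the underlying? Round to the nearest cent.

£15.97

Current fair forward for the remaining 18 months: F = S·e^((r − q)·T), (r − q) = 0.0283 − 0.0421 = -0.0138
F = 686.26 · e^(-0.0138 × 18/12) = 686.26 × 0.979513 = 672.2006
Value of long forward = (F − K)·e^(−rT) = (672.2006 − 655.54) · e^(−0.0283·18/12)
= 16.6606 × 0.958438 = 15.97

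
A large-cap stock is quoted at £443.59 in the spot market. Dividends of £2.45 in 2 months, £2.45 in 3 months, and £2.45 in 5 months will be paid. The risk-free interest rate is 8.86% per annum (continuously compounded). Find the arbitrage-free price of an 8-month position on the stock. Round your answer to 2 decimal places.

£462.97

PV(dividends) I = 2.45·e^(−0.0886·2/12) + 2.45·e^(−0.0886·3/12) + 2.45·e^(−0.0886·5/12)
I = 2.4141 + 2.3963 + 2.3612 = 7.1716
F = (S − I)·e^(rT) = (443.59 − 7.1716) · e^(0.0886·8/12)
= 436.4184 · e^0.059067 = 436.4184 × 1.060846 = £462.97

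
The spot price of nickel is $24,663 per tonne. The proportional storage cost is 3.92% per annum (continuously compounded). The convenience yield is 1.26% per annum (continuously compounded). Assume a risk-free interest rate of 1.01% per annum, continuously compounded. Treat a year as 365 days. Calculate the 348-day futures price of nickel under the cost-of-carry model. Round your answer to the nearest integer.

$25,541 per tonne

Net carry = r + u − y = 0.0101 + 0.0392 − 0.0126 = 0.0367
F = S·e^((r+u−y)T) = 24663 · e^(0.0367 × 348/365) = 24663 · e^0.034991
= 24663 × 1.035610 = $25,541 per tonne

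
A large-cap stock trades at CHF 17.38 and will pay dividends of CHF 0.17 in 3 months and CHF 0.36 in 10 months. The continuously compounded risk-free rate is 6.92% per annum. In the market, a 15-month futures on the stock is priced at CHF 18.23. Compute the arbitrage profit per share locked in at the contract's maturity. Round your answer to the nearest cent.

PV(dividends) I = 0.17·e^(−0.0692·3/12) + 0.36·e^(−0.0692·10/12) = 0.5069
Fair futures F* = (S − I)·e^(rT) = (17.38 − 0.5069)·e^0.086500 = 16.8731 × 1.090351 = 18.3976
Market CHF 18.23 < fair 18.3976: forward underpriced → reverse cash-and-carry (short the stock, invest proceeds at r, pay the dividends, go long the forward).
Profit at T = |F_mkt − F*| = |18.23 − 18.3976| = CHF 0.17 per share

CHF 0.17 per share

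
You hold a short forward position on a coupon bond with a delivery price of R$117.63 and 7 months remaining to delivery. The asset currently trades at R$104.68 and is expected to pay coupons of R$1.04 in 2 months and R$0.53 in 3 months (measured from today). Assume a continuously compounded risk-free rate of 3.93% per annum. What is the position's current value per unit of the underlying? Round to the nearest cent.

R$11.84

PV(remaining coupons) I = 1.04·e^(−0.0393·2/12) + 0.53·e^(−0.0393·3/12) = 1.5580
Current forward F = (S − I)·e^(rT) = (104.68 − 1.5580)·e^(0.0393·7/12) = 103.1220 × 1.023190 = 105.5134
Value (long) = (F − K)·e^(−rT) = (105.5134 − 117.63) × 0.977336 = -11.8420
Short position value = −(long value) = R$11.84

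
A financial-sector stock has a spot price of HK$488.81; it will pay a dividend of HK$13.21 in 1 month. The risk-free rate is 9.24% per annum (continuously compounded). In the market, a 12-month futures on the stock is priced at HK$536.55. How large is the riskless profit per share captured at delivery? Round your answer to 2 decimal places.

PV(dividends) I = 13.21·e^(−0.0924·1/12) = 13.1087
Fair futures F* = (S − I)·e^(rT) = (488.81 − 13.1087)·e^0.092400 = 475.7013 × 1.096803 = 521.7506
Market HK$536.55 > fair 521.7506: forward overpriced → cash-and-carry (borrow at r, buy the stock and collect the dividends, short the forward).
Profit at T = |F_mkt − F*| = |536.55 − 521.7506| = HK$14.80 per share

HK$14.80 per share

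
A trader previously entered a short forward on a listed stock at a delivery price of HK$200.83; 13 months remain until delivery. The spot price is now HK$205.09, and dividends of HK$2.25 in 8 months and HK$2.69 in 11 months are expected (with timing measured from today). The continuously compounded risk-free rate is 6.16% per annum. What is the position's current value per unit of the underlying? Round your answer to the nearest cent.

-HK$12.52

PV(remaining dividends) I = 2.25·e^(−0.0616·8/12) + 2.69·e^(−0.0616·11/12) = 4.7018
Current forward F = (S − I)·e^(rT) = (205.09 − 4.7018)·e^(0.0616·13/12) = 200.3882 × 1.069010 = 214.2170
Value (long) = (F − K)·e^(−rT) = (214.2170 − 200.83) × 0.935445 = 12.5228
Short position value = −(long value) = -HK$12.52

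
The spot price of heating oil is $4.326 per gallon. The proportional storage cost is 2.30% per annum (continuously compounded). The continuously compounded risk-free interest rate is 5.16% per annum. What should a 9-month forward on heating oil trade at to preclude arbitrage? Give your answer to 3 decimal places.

$4.575 per gallon

Net carry = r + u − y = 0.0516 + 0.0230 − 0.0000 = 0.0746
F = S·e^((r+u−y)T) = 4.326 · e^(0.0746 × 9/12) = 4.326 · e^0.055950
= 4.326 × 1.057545 = $4.575 per gallon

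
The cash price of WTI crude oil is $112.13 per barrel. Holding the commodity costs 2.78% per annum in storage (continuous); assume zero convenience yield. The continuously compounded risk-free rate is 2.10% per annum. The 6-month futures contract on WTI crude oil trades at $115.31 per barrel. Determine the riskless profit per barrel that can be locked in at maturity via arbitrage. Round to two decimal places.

Fair futures: F* = S·e^(carry·T), with carry = (r + u) = 0.0210 + 0.0278 = 0.0488
F* = 112.13 · e^(0.0488 × 6/12) = 112.13 · e^0.024400 = 112.13 × 1.024700 = $114.8996
Market $115.31 > fair $114.8996: forward overpriced → cash-and-carry (buy spot, short the forward).
At maturity, profit = |F_mkt − F*| = |115.31 − 114.8996| = $0.41 per barrel

$0.41 per barrel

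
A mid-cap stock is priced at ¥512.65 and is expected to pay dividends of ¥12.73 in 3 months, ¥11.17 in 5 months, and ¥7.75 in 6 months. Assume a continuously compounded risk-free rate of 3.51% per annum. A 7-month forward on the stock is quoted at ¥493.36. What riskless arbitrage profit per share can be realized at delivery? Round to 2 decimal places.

¥1.99 per share

PV(dividends) I = 12.73·e^(−0.0351·3/12) + 11.17·e^(−0.0351·5/12) + 7.75·e^(−0.0351·6/12) = 31.2418
Fair forward F* = (S − I)·e^(rT) = (512.65 − 31.2418)·e^0.020475 = 481.4082 × 1.020686 = 491.3666
Market ¥493.36 > fair 491.3666: forward overpriced → cash-and-carry (borrow at r, buy the stock and collect the dividends, short the forward).
Profit at T = |F_mkt − F*| = |493.36 − 491.3666| = ¥1.99 per share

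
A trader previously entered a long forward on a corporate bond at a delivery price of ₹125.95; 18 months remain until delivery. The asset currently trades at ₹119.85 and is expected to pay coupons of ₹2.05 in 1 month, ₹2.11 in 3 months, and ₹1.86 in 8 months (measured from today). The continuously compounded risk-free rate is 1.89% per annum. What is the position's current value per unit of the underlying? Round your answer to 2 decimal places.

PV(remaining coupons) I = 2.05·e^(−0.0189·1/12) + 2.11·e^(−0.0189·3/12) + 1.86·e^(−0.0189·8/12) = 5.9835
Current forward F = (S − I)·e^(rT) = (119.85 − 5.9835)·e^(0.0189·18/12) = 113.8665 × 1.028756 = 117.1408
Value (long) = (F − K)·e^(−rT) = (117.1408 − 125.95) × 0.972048 = -8.5630
Value = -₹8.56

-₹8.56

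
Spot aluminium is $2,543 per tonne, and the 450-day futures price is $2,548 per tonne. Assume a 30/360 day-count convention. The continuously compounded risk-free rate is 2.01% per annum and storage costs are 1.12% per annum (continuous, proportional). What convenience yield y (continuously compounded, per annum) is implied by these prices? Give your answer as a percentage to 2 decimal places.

2.97%

F = S·e^((r+u−y)T) ⇒ (r+u−y) = ln(F/S)/T
ln(2548/2543) = 0.001964; /T ⇒ 0.001571
y = r + u − ln(F/S)/T = 0.0201 + 0.0112 − 0.001571 = 0.029729
y = 2.97%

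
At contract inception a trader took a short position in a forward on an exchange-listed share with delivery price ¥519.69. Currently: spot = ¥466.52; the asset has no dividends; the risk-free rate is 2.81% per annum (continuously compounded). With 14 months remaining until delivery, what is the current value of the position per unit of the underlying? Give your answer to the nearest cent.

Current fair forward for the remaining 14 months: F = S·e^(r·T), r = 0.0281
F = 466.52 · e^(0.0281 × 14/12) = 466.52 × 1.033327 = 482.0677
Value of long forward = (F − K)·e^(−rT) = (482.0677 − 519.69) · e^(−0.0281·14/12)
= -37.6223 × 0.967748 = -36.41
Short position value = −(long value) = ¥36.41

¥36.41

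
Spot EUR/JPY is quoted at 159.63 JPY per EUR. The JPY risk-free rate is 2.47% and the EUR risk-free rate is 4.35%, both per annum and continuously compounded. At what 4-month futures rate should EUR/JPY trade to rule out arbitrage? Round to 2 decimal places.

158.63

F = S·e^((r_JPY − r_EUR)T) = 159.63 · e^((0.0247 − 0.0435) × 4/12)
= 159.63 · e^-0.006267 = 159.63 × 0.993753
F = 158.63 JPY per EUR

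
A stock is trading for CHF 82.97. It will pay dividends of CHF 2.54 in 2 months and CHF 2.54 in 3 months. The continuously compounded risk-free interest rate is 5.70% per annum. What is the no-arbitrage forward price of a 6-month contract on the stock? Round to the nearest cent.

PV(dividends) I = 2.54·e^(−0.0570·2/12) + 2.54·e^(−0.0570·3/12)
I = 2.5160 + 2.5041 = 5.0201
F = (S − I)·e^(rT) = (82.97 − 5.0201) · e^(0.0570·6/12)
= 77.9499 · e^0.028500 = 77.9499 × 1.028910 = CHF 80.20

CHF 80.20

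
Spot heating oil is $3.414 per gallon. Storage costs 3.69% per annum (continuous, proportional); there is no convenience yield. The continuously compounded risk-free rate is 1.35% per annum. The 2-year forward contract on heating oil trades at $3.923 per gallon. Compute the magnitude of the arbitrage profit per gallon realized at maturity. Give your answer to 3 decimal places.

$0.147 per gallon

Fair forward: F* = S·e^(carry·T), with carry = (r + u) = 0.0135 + 0.0369 = 0.0504
F* = 3.414 · e^(0.0504 × 2) = 3.414 · e^0.100800 = 3.414 × 1.106055 = $3.7761
Market $3.923 > fair $3.7761: forward overpriced → cash-and-carry (buy spot, short the forward).
At maturity, profit = |F_mkt − F*| = |3.923 − 3.7761| = $0.147 per gallon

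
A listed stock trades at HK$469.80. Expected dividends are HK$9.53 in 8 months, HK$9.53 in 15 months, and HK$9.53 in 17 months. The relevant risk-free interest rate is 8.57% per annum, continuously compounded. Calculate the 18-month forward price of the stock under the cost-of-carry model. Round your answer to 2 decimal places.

PV(dividends) I = 9.53·e^(−0.0857·8/12) + 9.53·e^(−0.0857·15/12) + 9.53·e^(−0.0857·17/12)
I = 9.0008 + 8.5619 + 8.4405 = 26.0032
F = (S − I)·e^(rT) = (469.80 − 26.0032) · e^(0.0857·18/12)
= 443.7968 · e^0.128550 = 443.7968 × 1.137178 = HK$504.68

HK$504.68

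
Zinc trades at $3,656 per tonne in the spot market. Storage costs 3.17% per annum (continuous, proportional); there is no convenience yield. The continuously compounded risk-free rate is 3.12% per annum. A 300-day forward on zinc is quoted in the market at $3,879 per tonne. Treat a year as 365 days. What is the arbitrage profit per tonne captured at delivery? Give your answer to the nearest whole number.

$29 per tonne

Fair forward: F* = S·e^(carry·T), with carry = (r + u) = 0.0312 + 0.0317 = 0.0629
F* = 3656 · e^(0.0629 × 300/365) = 3656 · e^0.051699 = 3656 × 1.053059 = $3849.9837
Market $3879 > fair $3849.9837: forward overpriced → cash-and-carry (buy spot, short the forward).
At maturity, profit = |F_mkt − F*| = |3879 − 3849.9837| = $29 per tonne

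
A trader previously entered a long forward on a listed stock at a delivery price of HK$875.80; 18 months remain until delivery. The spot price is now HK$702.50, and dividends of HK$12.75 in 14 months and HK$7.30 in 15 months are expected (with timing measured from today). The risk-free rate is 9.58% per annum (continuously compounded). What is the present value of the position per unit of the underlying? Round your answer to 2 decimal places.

PV(remaining dividends) I = 12.75·e^(−0.0958·14/12) + 7.30·e^(−0.0958·15/12) = 17.8779
Current forward F = (S − I)·e^(rT) = (702.50 − 17.8779)·e^(0.0958·18/12) = 684.6221 × 1.154538 = 790.4222
Value (long) = (F − K)·e^(−rT) = (790.4222 − 875.80) × 0.866148 = -73.9498
Value = -HK$73.95

-HK$73.95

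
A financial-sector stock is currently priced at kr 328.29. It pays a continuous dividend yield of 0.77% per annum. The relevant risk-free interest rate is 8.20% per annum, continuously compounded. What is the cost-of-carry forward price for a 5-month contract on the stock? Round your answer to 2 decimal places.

F = S·e^((r − q)T) = 328.29 · e^((0.0820 − 0.0077) × 5/12)
= 328.29 · e^0.030958 = 328.29 × 1.031442
F = kr 338.61

kr 338.61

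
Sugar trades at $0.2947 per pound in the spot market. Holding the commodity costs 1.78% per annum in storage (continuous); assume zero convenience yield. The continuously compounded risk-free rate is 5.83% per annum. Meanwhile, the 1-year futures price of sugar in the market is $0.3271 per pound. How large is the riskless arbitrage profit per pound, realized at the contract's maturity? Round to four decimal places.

Fair futures: F* = S·e^(carry·T), with carry = (r + u) = 0.0583 + 0.0178 = 0.0761
F* = 0.2947 · e^(0.0761 × 1) = 0.2947 · e^0.076100 = 0.2947 × 1.079070 = $0.3180
Market $0.3271 > fair $0.3180: forward overpriced → cash-and-carry (buy spot, short the forward).
At maturity, profit = |F_mkt − F*| = |0.3271 − 0.3180| = $0.0091 per pound

$0.0091 per pound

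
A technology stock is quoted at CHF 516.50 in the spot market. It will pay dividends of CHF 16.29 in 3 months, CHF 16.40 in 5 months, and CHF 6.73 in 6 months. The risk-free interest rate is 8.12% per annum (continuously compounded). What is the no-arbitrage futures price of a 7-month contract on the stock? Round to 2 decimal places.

PV(dividends) I = 16.29·e^(−0.0812·3/12) + 16.40·e^(−0.0812·5/12) + 6.73·e^(−0.0812·6/12)
I = 15.9626 + 15.8544 + 6.4622 = 38.2792
F = (S − I)·e^(rT) = (516.50 − 38.2792) · e^(0.0812·7/12)
= 478.2208 · e^0.047367 = 478.2208 × 1.048507 = CHF 501.42

CHF 501.42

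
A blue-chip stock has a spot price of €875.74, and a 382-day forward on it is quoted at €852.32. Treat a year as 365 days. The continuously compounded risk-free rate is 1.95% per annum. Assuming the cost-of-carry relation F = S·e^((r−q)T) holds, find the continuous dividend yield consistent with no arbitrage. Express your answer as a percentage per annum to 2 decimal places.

4.54%

From F = S·e^((r−q)T): (r − q) = ln(F/S)/T
ln(852.32/875.74) = ln(0.973257) = -0.027107
(r − q) = -0.027107 / (382/365) = -0.025901
q = r − ln(F/S)/T = 0.0195 + 0.025901 = 0.045401
q = 4.54%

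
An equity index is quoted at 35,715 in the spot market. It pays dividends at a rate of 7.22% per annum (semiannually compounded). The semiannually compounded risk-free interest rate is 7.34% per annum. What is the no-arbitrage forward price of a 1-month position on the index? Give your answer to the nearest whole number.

35,718

F = S · (1+r/2)^(2T) / (1+q/2)^(2T)
= 35715 × 1.006025 / 1.005928 = 35715 × 1.000096
F = 35,718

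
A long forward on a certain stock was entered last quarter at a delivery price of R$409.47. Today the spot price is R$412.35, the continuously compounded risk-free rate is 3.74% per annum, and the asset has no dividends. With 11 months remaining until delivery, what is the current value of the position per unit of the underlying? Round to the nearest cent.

Current fair forward for the remaining 11 months: F = S·e^(r·T), r = 0.0374
F = 412.35 · e^(0.0374 × 11/12) = 412.35 × 1.034878 = 426.7319
Value of long forward = (F − K)·e^(−rT) = (426.7319 − 409.47) · e^(−0.0374·11/12)
= 17.2619 × 0.966298 = 16.68

R$16.68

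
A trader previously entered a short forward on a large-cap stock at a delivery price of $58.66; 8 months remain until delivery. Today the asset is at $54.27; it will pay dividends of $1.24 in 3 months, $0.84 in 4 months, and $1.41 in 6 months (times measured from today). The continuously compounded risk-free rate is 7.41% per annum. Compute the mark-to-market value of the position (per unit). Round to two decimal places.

$4.96

PV(remaining dividends) I = 1.24·e^(−0.0741·3/12) + 0.84·e^(−0.0741·4/12) + 1.41·e^(−0.0741·6/12) = 3.3955
Current forward F = (S − I)·e^(rT) = (54.27 − 3.3955)·e^(0.0741·8/12) = 50.8745 × 1.050641 = 53.4508
Value (long) = (F − K)·e^(−rT) = (53.4508 − 58.66) × 0.951800 = -4.9581
Short position value = −(long value) = $4.96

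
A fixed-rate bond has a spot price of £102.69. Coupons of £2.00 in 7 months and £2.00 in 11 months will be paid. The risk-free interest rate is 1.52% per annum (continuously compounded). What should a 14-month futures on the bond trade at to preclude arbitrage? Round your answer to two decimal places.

PV(coupons) I = 2.00·e^(−0.0152·7/12) + 2.00·e^(−0.0152·11/12)
I = 1.9823 + 1.9723 = 3.9546
F = (S − I)·e^(rT) = (102.69 − 3.9546) · e^(0.0152·14/12)
= 98.7354 · e^0.017733 = 98.7354 × 1.017891 = £100.50

£100.50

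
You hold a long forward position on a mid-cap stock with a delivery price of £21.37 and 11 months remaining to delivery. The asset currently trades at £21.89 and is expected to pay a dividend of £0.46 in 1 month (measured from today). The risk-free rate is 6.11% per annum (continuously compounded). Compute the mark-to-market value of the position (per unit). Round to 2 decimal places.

£1.23

PV(remaining dividends) I = 0.46·e^(−0.0611·1/12) = 0.4577
Current forward F = (S − I)·e^(rT) = (21.89 − 0.4577)·e^(0.0611·11/12) = 21.4323 × 1.057606 = 22.6669
Value (long) = (F − K)·e^(−rT) = (22.6669 − 21.37) × 0.945531 = 1.2263
Value = £1.23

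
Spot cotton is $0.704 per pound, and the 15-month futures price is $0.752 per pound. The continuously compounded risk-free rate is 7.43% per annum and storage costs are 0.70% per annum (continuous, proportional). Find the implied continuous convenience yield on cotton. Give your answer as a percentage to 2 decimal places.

2.85%

F = S·e^((r+u−y)T) ⇒ (r+u−y) = ln(F/S)/T
ln(0.752/0.704) = 0.065958; /T ⇒ 0.052766
y = r + u − ln(F/S)/T = 0.0743 + 0.0070 − 0.052766 = 0.028534
y = 2.85%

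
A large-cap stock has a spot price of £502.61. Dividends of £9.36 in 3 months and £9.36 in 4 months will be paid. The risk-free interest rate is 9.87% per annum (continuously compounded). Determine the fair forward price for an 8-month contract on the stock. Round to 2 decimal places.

£517.37

PV(dividends) I = 9.36·e^(−0.0987·3/12) + 9.36·e^(−0.0987·4/12)
I = 9.1319 + 9.0571 = 18.1890
F = (S − I)·e^(rT) = (502.61 − 18.1890) · e^(0.0987·8/12)
= 484.4210 · e^0.065800 = 484.4210 × 1.068013 = £517.37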